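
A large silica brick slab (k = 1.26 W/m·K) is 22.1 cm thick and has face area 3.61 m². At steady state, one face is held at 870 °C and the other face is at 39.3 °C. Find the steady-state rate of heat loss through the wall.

Q = kA·ΔT/L = 1.26 × 3.61 × |870 °C − 39.3 °C| / 0.221 = 17100 W

Q = 17.1 kW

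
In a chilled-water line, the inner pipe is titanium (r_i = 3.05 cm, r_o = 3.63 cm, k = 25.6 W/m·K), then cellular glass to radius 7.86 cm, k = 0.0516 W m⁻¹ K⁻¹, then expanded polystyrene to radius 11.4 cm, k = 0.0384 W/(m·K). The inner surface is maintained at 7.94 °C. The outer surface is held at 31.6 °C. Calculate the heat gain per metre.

Series thermal resistances, inner to outer:
  R'_titanium = ln(0.0363/0.0305)/(2πk) = 0.1741/(2π·25.6) = 0.001082 m·K/W
  R'_cellular glass = ln(0.0786/0.0363)/(2πk) = 0.7726/(2π·0.0516) = 2.383 m·K/W
  R'_expanded polystyrene = ln(0.114/0.0786)/(2πk) = 0.3718/(2π·0.0384) = 1.541 m·K/W
ΣR = 0.001082 + 2.383 + 1.541 = 3.925 m·K/W
Q' = ΔT/ΣR = (7.94 °C − 31.6 °C)/3.925 = -6.03 W/m
(Negative Q' ⇒ heat flows inward; heat gain = 6.03 W/m.)

Q' = 6.03 W/m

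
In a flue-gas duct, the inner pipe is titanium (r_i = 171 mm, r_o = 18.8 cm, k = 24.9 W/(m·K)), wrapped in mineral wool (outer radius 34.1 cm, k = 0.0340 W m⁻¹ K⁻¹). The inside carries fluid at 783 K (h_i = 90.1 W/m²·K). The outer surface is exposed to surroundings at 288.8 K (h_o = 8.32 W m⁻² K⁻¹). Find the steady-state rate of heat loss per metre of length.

Series thermal resistances, inner to outer:
  R'_conv,in = 1/(2πr h) = 1/(2π·0.171·90.1) = 0.01033 m·K/W
  R'_titanium = ln(0.188/0.171)/(2πk) = 0.09478/(2π·24.9) = 6.058×10^-4 m·K/W
  R'_mineral wool = ln(0.341/0.188)/(2πk) = 0.5954/(2π·0.0340) = 2.787 m·K/W
  R'_conv,out = 1/(2πr h) = 1/(2π·0.341·8.32) = 0.05610 m·K/W
ΣR = 0.01033 + 6.058×10^-4 + 2.787 + 0.05610 = 2.854 m·K/W
Q' = ΔT/ΣR = (783 K − 288.8 K)/2.854 = 173 W/m

Q' = 173 W/m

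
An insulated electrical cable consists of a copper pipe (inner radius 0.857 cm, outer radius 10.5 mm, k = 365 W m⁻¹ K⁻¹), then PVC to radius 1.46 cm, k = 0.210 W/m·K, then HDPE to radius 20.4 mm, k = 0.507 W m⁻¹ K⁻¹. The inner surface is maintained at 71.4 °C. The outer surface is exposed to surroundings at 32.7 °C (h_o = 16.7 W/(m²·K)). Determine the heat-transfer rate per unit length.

Resistance network (inner→outer):
  R'_copper = ln(0.0105/0.00857)/(2πk) = 0.2031/(2π·365) = 8.856×10^-5 m·K/W
  R'_PVC = ln(0.0146/0.0105)/(2πk) = 0.3296/(2π·0.210) = 0.2498 m·K/W
  R'_HDPE = ln(0.0204/0.0146)/(2πk) = 0.3345/(2π·0.507) = 0.1050 m·K/W
  R'_conv,out = 1/(2πr h) = 1/(2π·0.0204·16.7) = 0.4672 m·K/W
ΣR = 8.856×10^-5 + 0.2498 + 0.1050 + 0.4672 = 0.8221 m·K/W
Q' = ΔT/ΣR = (71.4 °C − 32.7 °C)/0.8221 = 47.1 W/m

Q' = 47.1 W/m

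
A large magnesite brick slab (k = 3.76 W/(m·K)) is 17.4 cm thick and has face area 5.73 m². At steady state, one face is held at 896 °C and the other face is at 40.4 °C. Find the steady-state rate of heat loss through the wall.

Q = kA·ΔT/L = 3.76 × 5.73 × |896 °C − 40.4 °C| / 0.174 = 1.06×10^5 W

Q = 1.06×10^5 W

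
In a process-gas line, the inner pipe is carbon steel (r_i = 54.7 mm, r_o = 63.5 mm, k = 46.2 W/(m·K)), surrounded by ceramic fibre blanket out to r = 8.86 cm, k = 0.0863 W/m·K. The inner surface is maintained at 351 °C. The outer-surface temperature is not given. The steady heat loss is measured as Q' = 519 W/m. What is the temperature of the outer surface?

T_out = 31.9 °C

Sum the resistances:
  R'_carbon steel = ln(0.0635/0.0547)/(2πk) = 0.1492/(2π·46.2) = 5.139×10^-4 m·K/W
  R'_ceramic fibre blanket = ln(0.0886/0.0635)/(2πk) = 0.3331/(2π·0.0863) = 0.6143 m·K/W
ΣR = 0.6148 m·K/W
ΔT = Q'·ΣR = 519 × 0.6148 = 319.1 K
Heat flows outward, so T_out = T_in − ΔT = 351 − 319.1 = 31.9 °C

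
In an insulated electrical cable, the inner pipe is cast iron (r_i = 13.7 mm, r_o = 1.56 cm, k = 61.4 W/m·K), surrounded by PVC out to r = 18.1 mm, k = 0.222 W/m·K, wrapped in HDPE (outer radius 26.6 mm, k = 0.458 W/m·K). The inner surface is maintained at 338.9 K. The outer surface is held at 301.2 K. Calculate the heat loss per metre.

Treat each layer as a resistance in series:
  R'_cast iron = ln(0.0156/0.0137)/(2πk) = 0.1299/(2π·61.4) = 3.366×10^-4 m·K/W
  R'_PVC = ln(0.0181/0.0156)/(2πk) = 0.1486/(2π·0.222) = 0.1066 m·K/W
  R'_HDPE = ln(0.0266/0.0181)/(2πk) = 0.3850/(2π·0.458) = 0.1338 m·K/W
ΣR = 3.366×10^-4 + 0.1066 + 0.1338 = 0.2407 m·K/W
Q' = ΔT/ΣR = (338.9 K − 301.2 K)/0.2407 = 157 W/m

Q' = 157 W/m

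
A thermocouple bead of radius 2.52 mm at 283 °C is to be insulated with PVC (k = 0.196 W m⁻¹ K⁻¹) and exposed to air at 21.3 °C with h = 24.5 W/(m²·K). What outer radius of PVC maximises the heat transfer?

For a sphere, r_cr = 2k_ins/h = 2·0.196/24.5 = 0.0160 m = 1.60 cm

r_cr = 1.60 cm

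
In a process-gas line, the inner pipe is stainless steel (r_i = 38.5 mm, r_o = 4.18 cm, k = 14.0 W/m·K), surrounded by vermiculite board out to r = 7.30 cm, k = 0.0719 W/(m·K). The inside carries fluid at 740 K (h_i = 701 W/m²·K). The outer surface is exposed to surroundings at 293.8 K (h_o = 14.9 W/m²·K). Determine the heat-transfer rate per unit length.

Resistance network (inner→outer):
  R'_conv,in = 1/(2πr h) = 1/(2π·0.0385·701) = 0.005897 m·K/W
  R'_stainless steel = ln(0.0418/0.0385)/(2πk) = 0.08224/(2π·14.0) = 9.349×10^-4 m·K/W
  R'_vermiculite board = ln(0.0730/0.0418)/(2πk) = 0.5576/(2π·0.0719) = 1.234 m·K/W
  R'_conv,out = 1/(2πr h) = 1/(2π·0.0730·14.9) = 0.1463 m·K/W
ΣR = 0.005897 + 9.349×10^-4 + 1.234 + 0.1463 = 1.387 m·K/W
Q' = ΔT/ΣR = (740 K − 293.8 K)/1.387 = 322 W/m

Q' = 322 W/m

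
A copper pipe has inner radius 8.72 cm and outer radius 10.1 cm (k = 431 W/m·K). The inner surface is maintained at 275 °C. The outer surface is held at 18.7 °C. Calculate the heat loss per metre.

Q' = 4720 kW/m

Q' = 2πk·ΔT/ln(r₂/r₁) = 2π × 431 × 256.3 / ln(0.101/0.0872) = 4.72×10^6 W/m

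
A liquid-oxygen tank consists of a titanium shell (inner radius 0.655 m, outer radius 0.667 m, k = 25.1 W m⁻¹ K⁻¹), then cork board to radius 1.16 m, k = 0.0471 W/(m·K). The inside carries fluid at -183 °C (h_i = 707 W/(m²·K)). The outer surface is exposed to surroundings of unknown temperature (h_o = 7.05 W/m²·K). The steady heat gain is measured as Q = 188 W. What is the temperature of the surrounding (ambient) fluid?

Sum the resistances:
  R_conv,in = 1/(4πr²h) = 1/(4π·0.655²·707) = 2.624×10^-4 K/W
  R_titanium = (1/0.655 − 1/0.667)/(4πk) = 0.02747/(4π·25.1) = 8.708×10^-5 K/W
  R_cork board = (1/0.667 − 1/1.16)/(4πk) = 0.6372/(4π·0.0471) = 1.077 K/W
  R_conv,out = 1/(4πr²h) = 1/(4π·1.16²·7.05) = 0.008389 K/W
ΣR = 1.085 K/W
ΔT = Q·ΣR = 188 × 1.085 = 204.0 K
Heat flows inward, so T_out = T_in + ΔT = -183 + 204.0 = 21.0 °C

T_out = 21.0 °C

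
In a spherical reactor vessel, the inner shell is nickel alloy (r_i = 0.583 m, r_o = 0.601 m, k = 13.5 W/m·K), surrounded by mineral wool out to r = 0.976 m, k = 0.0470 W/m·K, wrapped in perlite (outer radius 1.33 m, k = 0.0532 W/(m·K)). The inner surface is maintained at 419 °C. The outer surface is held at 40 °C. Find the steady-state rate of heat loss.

Q = 254 W

Treat each layer as a resistance in series:
  R_nickel alloy = (1/0.583 − 1/0.601)/(4πk) = 0.05137/(4π·13.5) = 3.028×10^-4 K/W
  R_mineral wool = (1/0.601 − 1/0.976)/(4πk) = 0.6393/(4π·0.0470) = 1.082 K/W
  R_perlite = (1/0.976 − 1/1.33)/(4πk) = 0.2727/(4π·0.0532) = 0.4079 K/W
ΣR = 3.028×10^-4 + 1.082 + 0.4079 = 1.490 K/W
Q = ΔT/ΣR = (419 °C − 40 °C)/1.490 = 254 W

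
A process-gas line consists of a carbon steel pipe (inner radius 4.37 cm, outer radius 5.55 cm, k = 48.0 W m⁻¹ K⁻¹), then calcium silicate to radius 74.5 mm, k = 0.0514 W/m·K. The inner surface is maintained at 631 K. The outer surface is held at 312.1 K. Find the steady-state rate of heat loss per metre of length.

Treat each layer as a resistance in series:
  R'_carbon steel = ln(0.0555/0.0437)/(2πk) = 0.2390/(2π·48.0) = 7.926×10^-4 m·K/W
  R'_calcium silicate = ln(0.0745/0.0555)/(2πk) = 0.2944/(2π·0.0514) = 0.9116 m·K/W
ΣR = 7.926×10^-4 + 0.9116 = 0.9124 m·K/W
Q' = ΔT/ΣR = (631 K − 312.1 K)/0.9124 = 350 W/m

Q' = 350 W/m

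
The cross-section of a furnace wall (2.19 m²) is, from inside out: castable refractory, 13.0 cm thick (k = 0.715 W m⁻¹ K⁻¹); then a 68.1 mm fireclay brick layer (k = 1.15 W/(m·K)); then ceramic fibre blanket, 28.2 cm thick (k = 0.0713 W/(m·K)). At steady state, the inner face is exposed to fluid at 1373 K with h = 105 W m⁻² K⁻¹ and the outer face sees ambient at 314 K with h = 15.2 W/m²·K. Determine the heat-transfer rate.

Resistance network (inner→outer):
  R_conv,in = 1/(hA) = 1/(105·2.19) = 0.004349 K/W
  R_castable refractory = L/(kA) = 0.130/(0.715·2.19) = 0.08302 K/W
  R_fireclay brick = L/(kA) = 0.0681/(1.15·2.19) = 0.02704 K/W
  R_ceramic fibre blanket = L/(kA) = 0.282/(0.0713·2.19) = 1.806 K/W
  R_conv,out = 1/(hA) = 1/(15.2·2.19) = 0.03004 K/W
ΣR = 0.004349 + 0.08302 + 0.02704 + 1.806 + 0.03004 = 1.950 K/W
Q = ΔT/ΣR = (1373 K − 314 K)/1.950 = 543 W

Q = 543 W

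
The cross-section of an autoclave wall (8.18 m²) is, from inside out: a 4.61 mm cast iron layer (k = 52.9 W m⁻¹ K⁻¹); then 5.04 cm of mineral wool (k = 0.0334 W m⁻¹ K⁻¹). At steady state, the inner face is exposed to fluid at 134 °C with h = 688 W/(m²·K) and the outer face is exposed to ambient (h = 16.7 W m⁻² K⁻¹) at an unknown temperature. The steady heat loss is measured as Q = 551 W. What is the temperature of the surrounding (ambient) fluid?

T_out = 28.2 °C

Series resistances:
  R_conv,in = 1/(hA) = 1/(688·8.18) = 1.777×10^-4 K/W
  R_cast iron = L/(kA) = 0.00461/(52.9·8.18) = 1.065×10^-5 K/W
  R_mineral wool = L/(kA) = 0.0504/(0.0334·8.18) = 0.1845 K/W
  R_conv,out = 1/(hA) = 1/(16.7·8.18) = 0.007320 K/W
ΣR = 0.1920 K/W
ΔT = Q·ΣR = 551 × 0.1920 = 105.8 K
Heat flows outward, so T_out = T_in − ΔT = 134 − 105.8 = 28.2 °C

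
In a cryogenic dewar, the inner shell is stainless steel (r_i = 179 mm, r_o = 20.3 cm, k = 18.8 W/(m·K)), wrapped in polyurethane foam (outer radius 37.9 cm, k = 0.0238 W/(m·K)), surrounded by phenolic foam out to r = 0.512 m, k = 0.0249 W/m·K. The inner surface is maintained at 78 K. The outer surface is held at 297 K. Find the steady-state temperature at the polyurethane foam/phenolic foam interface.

T = 248.3 K

Treat each layer as a resistance in series:
  R_stainless steel = (1/0.179 − 1/0.203)/(4πk) = 0.6605/(4π·18.8) = 0.002796 K/W
  R_polyurethane foam = (1/0.203 − 1/0.379)/(4πk) = 2.288/(4π·0.0238) = 7.649 K/W
  R_phenolic foam = (1/0.379 − 1/0.512)/(4πk) = 0.6854/(4π·0.0249) = 2.190 K/W
ΣR = 0.002796 + 7.649 + 2.190 = 9.842 K/W
Q = ΔT/ΣR = (78 K − 297 K)/9.842 = -22.25 W
From the inner boundary to the polyurethane foam/phenolic foam interface, ΣR_partial = 7.652 K/W.
T_interface = T_in − Q·ΣR_partial = 78 K − (-22.25)(7.652) = 248.3 K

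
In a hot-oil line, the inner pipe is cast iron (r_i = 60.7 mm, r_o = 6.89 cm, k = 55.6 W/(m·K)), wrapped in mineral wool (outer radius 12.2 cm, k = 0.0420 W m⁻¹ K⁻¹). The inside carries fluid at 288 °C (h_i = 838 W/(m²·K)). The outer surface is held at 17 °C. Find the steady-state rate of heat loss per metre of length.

Q' = 125 W/m

Series thermal resistances, inner to outer:
  R'_conv,in = 1/(2πr h) = 1/(2π·0.0607·838) = 0.003129 m·K/W
  R'_cast iron = ln(0.0689/0.0607)/(2πk) = 0.1267/(2π·55.6) = 3.627×10^-4 m·K/W
  R'_mineral wool = ln(0.122/0.0689)/(2πk) = 0.5714/(2π·0.0420) = 2.165 m·K/W
ΣR = 0.003129 + 3.627×10^-4 + 2.165 = 2.168 m·K/W
Q' = ΔT/ΣR = (288 °C − 17 °C)/2.168 = 125 W/m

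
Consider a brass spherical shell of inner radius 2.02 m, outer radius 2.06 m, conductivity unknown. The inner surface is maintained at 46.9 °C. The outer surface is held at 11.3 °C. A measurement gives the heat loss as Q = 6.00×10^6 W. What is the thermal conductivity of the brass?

ΣR = ΔT/Q = |46.9 − 11.3|/6.00×10^6 = 5.933×10^-6 K/W
(1/r₁−1/r₂)/(4πk) = 5.933×10^-6 ⇒ k = 0.009613/(4π·5.933×10^-6) = 129 W/m·K

k = 129 W/m·K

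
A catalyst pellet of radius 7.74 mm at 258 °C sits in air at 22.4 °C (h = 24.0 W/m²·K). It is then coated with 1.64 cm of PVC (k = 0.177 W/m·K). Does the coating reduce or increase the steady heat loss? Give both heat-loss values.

Critical radius for a sphere: r_cr = 2k/h = 0.0147 m = 1.47 cm.
Outer radius after coating: r₂ = 0.00774 + 0.0164 = 0.02414 m.
r₁ < r_cr < r₂: heat loss rises to a maximum at r_cr then falls. Whether the coating helps depends on whether Q(r₂) has dropped back below Q(r₁).
Bare: R = 1/(4πr₁²h) = 55.35 K/W; Q = 235.6/55.35 = 4.26 W.
Coated: R = R_cond + R_conv = 45.15 K/W; Q = 235.6/45.15 = 5.22 W.

increases: 4.26 → 5.22 W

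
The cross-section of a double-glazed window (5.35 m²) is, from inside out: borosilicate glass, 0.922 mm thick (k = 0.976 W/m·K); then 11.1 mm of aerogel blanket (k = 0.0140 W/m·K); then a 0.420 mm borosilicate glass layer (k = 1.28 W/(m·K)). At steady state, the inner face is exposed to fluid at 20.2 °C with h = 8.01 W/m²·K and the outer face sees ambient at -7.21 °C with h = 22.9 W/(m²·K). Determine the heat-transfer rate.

Q = 152 W

Resistance network (inner→outer):
  R_conv,in = 1/(hA) = 1/(8.01·5.35) = 0.02334 K/W
  R_borosilicate glass = L/(kA) = 9.22×10^-4/(0.976·5.35) = 1.766×10^-4 K/W
  R_aerogel blanket = L/(kA) = 0.0111/(0.0140·5.35) = 0.1482 K/W
  R_borosilicate glass = L/(kA) = 4.20×10^-4/(1.28·5.35) = 6.133×10^-5 K/W
  R_conv,out = 1/(hA) = 1/(22.9·5.35) = 0.008162 K/W
ΣR = 0.02334 + 1.766×10^-4 + 0.1482 + 6.133×10^-5 + 0.008162 = 0.1799 K/W
Q = ΔT/ΣR = (20.2 °C − -7.21 °C)/0.1799 = 152 W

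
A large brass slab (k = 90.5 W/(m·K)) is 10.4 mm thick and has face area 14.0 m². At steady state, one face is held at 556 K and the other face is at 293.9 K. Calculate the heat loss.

Q = 31900 kW

Q = kA·ΔT/L = 90.5 × 14.0 × |556 K − 293.9 K| / 0.0104 = 3.19×10^7 W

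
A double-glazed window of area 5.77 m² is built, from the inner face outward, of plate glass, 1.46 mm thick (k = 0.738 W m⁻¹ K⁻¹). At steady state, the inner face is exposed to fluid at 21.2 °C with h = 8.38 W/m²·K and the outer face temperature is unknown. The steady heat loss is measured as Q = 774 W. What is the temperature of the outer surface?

Series resistances:
  R_conv,in = 1/(hA) = 1/(8.38·5.77) = 0.02068 K/W
  R_plate glass = L/(kA) = 0.00146/(0.738·5.77) = 3.429×10^-4 K/W
ΣR = 0.02102 K/W
ΔT = Q·ΣR = 774 × 0.02102 = 16.27 K
Heat flows outward, so T_out = T_in − ΔT = 21.2 − 16.27 = 4.93 °C

T_out = 4.93 °C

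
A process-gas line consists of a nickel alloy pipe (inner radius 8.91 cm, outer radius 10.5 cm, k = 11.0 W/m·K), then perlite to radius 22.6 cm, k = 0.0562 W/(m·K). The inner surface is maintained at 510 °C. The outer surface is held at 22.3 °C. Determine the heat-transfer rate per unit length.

Q' = 224 W/m

Treat each layer as a resistance in series:
  R'_nickel alloy = ln(0.105/0.0891)/(2πk) = 0.1642/(2π·11.0) = 0.002376 m·K/W
  R'_perlite = ln(0.226/0.105)/(2πk) = 0.7666/(2π·0.0562) = 2.171 m·K/W
ΣR = 0.002376 + 2.171 = 2.173 m·K/W
Q' = ΔT/ΣR = (510 °C − 22.3 °C)/2.173 = 224 W/m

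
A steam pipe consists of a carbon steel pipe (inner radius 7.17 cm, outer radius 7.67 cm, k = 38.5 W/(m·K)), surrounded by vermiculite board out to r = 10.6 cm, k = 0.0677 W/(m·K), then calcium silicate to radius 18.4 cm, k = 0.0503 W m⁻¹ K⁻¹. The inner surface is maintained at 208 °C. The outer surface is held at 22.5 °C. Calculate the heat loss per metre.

Q' = 74.0 W/m

Treat each layer as a resistance in series:
  R'_carbon steel = ln(0.0767/0.0717)/(2πk) = 0.06741/(2π·38.5) = 2.787×10^-4 m·K/W
  R'_vermiculite board = ln(0.106/0.0767)/(2πk) = 0.3235/(2π·0.0677) = 0.7606 m·K/W
  R'_calcium silicate = ln(0.184/0.106)/(2πk) = 0.5515/(2π·0.0503) = 1.745 m·K/W
ΣR = 2.787×10^-4 + 0.7606 + 1.745 = 2.506 m·K/W
Q' = ΔT/ΣR = (208 °C − 22.5 °C)/2.506 = 74.0 W/m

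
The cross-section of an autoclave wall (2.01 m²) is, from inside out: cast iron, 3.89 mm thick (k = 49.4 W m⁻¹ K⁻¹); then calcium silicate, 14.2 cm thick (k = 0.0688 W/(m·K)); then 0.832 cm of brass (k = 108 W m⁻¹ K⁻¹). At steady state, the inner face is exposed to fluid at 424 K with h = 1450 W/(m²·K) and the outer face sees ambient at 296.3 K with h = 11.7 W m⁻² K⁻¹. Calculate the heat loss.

Treat each layer as a resistance in series:
  R_conv,in = 1/(hA) = 1/(1450·2.01) = 3.431×10^-4 K/W
  R_cast iron = L/(kA) = 0.00389/(49.4·2.01) = 3.918×10^-5 K/W
  R_calcium silicate = L/(kA) = 0.142/(0.0688·2.01) = 1.027 K/W
  R_brass = L/(kA) = 0.00832/(108·2.01) = 3.833×10^-5 K/W
  R_conv,out = 1/(hA) = 1/(11.7·2.01) = 0.04252 K/W
ΣR = 3.431×10^-4 + 3.918×10^-5 + 1.027 + 3.833×10^-5 + 0.04252 = 1.070 K/W
Q = ΔT/ΣR = (424 K − 296.3 K)/1.070 = 119 W

Q = 119 W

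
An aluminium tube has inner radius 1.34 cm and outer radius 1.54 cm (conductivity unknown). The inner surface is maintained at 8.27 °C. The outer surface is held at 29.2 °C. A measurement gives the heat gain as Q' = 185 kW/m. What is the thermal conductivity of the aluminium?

k = 196 W/m·K

ΣR = ΔT/Q' = |8.27 − 29.2|/1.85×10^5 = 1.131×10^-4 m·K/W
ln(r₂/r₁)/(2πk) = 1.131×10^-4 ⇒ k = 0.1391/(2π·1.131×10^-4) = 196 W/m·K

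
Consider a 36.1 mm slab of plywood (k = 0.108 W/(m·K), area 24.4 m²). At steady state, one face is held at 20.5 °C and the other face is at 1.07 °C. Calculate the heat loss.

Q = 1420 W

Q = kA·ΔT/L = 0.108 × 24.4 × |20.5 °C − 1.07 °C| / 0.0361 = 1420 W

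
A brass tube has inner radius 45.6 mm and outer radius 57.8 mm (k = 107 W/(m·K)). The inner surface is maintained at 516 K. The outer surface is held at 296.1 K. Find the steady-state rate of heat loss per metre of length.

Q' = 6.24×10^5 W/m

Q' = 2πk·ΔT/ln(r₂/r₁) = 2π × 107 × 219.9 / ln(0.0578/0.0456) = 6.24×10^5 W/m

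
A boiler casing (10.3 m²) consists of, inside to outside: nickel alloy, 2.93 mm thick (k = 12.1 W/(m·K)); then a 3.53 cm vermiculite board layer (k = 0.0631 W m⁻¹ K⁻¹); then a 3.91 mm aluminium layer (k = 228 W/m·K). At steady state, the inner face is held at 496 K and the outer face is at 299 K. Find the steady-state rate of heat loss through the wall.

Q = 3.63 kW

Treat each layer as a resistance in series:
  R_nickel alloy = L/(kA) = 0.00293/(12.1·10.3) = 2.351×10^-5 K/W
  R_vermiculite board = L/(kA) = 0.0353/(0.0631·10.3) = 0.05431 K/W
  R_aluminium = L/(kA) = 0.00391/(228·10.3) = 1.665×10^-6 K/W
ΣR = 2.351×10^-5 + 0.05431 + 1.665×10^-6 = 0.05434 K/W
Q = ΔT/ΣR = (496 K − 299 K)/0.05434 = 3630 W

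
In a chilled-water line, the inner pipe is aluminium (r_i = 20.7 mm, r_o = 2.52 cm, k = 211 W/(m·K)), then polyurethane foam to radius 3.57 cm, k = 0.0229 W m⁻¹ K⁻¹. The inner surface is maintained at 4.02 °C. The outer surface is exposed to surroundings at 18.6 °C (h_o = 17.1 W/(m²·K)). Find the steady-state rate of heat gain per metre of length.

Q' = 5.44 W/m

Treat each layer as a resistance in series:
  R'_aluminium = ln(0.0252/0.0207)/(2πk) = 0.1967/(2π·211) = 1.484×10^-4 m·K/W
  R'_polyurethane foam = ln(0.0357/0.0252)/(2πk) = 0.3483/(2π·0.0229) = 2.421 m·K/W
  R'_conv,out = 1/(2πr h) = 1/(2π·0.0357·17.1) = 0.2607 m·K/W
ΣR = 1.484×10^-4 + 2.421 + 0.2607 = 2.682 m·K/W
Q' = ΔT/ΣR = (4.02 °C − 18.6 °C)/2.682 = -5.44 W/m
(Negative Q' ⇒ heat flows inward; heat gain = 5.44 W/m.)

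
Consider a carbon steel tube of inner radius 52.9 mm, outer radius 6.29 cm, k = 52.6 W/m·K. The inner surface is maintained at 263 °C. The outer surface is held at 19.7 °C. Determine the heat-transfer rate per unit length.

Q' = 464 kW/m

Q' = 2πk·ΔT/ln(r₂/r₁) = 2π × 52.6 × 243.3 / ln(0.0629/0.0529) = 4.64×10^5 W/m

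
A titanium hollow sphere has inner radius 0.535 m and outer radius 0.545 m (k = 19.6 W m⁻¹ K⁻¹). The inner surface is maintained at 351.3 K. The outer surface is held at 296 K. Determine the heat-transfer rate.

Q = 4πk·ΔT/(1/r₁ − 1/r₂) = 4π × 19.6 × 55.3 / (1/0.535 − 1/0.545) = 3.97×10^5 W

Q = 3.97×10^5 W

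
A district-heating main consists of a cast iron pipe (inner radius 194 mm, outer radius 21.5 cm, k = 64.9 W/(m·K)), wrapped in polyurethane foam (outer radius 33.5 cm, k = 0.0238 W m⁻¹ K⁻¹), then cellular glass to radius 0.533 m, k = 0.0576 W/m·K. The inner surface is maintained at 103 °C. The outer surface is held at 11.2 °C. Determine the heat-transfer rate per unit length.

Q' = 21.6 W/m

Resistance network (inner→outer):
  R'_cast iron = ln(0.215/0.194)/(2πk) = 0.1028/(2π·64.9) = 2.520×10^-4 m·K/W
  R'_polyurethane foam = ln(0.335/0.215)/(2πk) = 0.4435/(2π·0.0238) = 2.966 m·K/W
  R'_cellular glass = ln(0.533/0.335)/(2πk) = 0.4644/(2π·0.0576) = 1.283 m·K/W
ΣR = 2.520×10^-4 + 2.966 + 1.283 = 4.249 m·K/W
Q' = ΔT/ΣR = (103 °C − 11.2 °C)/4.249 = 21.6 W/m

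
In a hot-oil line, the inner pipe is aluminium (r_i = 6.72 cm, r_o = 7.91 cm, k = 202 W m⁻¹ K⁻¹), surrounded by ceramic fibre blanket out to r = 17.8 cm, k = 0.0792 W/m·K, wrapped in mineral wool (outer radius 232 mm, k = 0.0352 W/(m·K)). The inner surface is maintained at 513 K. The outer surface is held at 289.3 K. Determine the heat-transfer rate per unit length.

Resistance network (inner→outer):
  R'_aluminium = ln(0.0791/0.0672)/(2πk) = 0.1630/(2π·202) = 1.285×10^-4 m·K/W
  R'_ceramic fibre blanket = ln(0.178/0.0791)/(2πk) = 0.8111/(2π·0.0792) = 1.630 m·K/W
  R'_mineral wool = ln(0.232/0.178)/(2πk) = 0.2650/(2π·0.0352) = 1.198 m·K/W
ΣR = 1.285×10^-4 + 1.630 + 1.198 = 2.828 m·K/W
Q' = ΔT/ΣR = (513 K − 289.3 K)/2.828 = 79.1 W/m

Q' = 79.1 W/m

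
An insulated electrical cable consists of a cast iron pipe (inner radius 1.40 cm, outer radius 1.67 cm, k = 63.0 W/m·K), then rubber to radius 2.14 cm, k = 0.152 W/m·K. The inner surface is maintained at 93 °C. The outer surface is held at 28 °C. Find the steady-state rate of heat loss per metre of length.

Series thermal resistances, inner to outer:
  R'_cast iron = ln(0.0167/0.0140)/(2πk) = 0.1764/(2π·63.0) = 4.455×10^-4 m·K/W
  R'_rubber = ln(0.0214/0.0167)/(2πk) = 0.2480/(2π·0.152) = 0.2597 m·K/W
ΣR = 4.455×10^-4 + 0.2597 = 0.2601 m·K/W
Q' = ΔT/ΣR = (93 °C − 28 °C)/0.2601 = 250 W/m

Q' = 250 W/m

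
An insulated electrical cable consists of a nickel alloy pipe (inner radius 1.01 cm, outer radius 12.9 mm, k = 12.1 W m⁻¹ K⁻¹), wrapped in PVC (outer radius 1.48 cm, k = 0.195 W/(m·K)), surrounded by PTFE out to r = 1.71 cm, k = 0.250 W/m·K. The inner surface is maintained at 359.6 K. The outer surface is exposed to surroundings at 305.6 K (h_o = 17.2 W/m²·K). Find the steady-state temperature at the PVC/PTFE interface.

T = 351.3 K

Resistance network (inner→outer):
  R'_nickel alloy = ln(0.0129/0.0101)/(2πk) = 0.2447/(2π·12.1) = 0.003219 m·K/W
  R'_PVC = ln(0.0148/0.0129)/(2πk) = 0.1374/(2π·0.195) = 0.1121 m·K/W
  R'_PTFE = ln(0.0171/0.0148)/(2πk) = 0.1445/(2π·0.250) = 0.09196 m·K/W
  R'_conv,out = 1/(2πr h) = 1/(2π·0.0171·17.2) = 0.5411 m·K/W
ΣR = 0.003219 + 0.1121 + 0.09196 + 0.5411 = 0.7484 m·K/W
Q' = ΔT/ΣR = (359.6 K − 305.6 K)/0.7484 = 72.15 W/m
From the inner boundary to the PVC/PTFE interface, ΣR_partial = 0.1153 m·K/W.
T_interface = T_in − Q'·ΣR_partial = 359.6 K − (72.15)(0.1153) = 351.3 K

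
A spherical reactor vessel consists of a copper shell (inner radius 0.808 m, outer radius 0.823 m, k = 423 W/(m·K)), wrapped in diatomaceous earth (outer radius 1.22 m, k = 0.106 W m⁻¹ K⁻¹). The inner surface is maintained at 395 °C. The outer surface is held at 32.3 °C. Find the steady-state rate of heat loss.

Treat each layer as a resistance in series:
  R_copper = (1/0.808 − 1/0.823)/(4πk) = 0.02256/(4π·423) = 4.244×10^-6 K/W
  R_diatomaceous earth = (1/0.823 − 1/1.22)/(4πk) = 0.3954/(4π·0.106) = 0.2968 K/W
ΣR = 4.244×10^-6 + 0.2968 = 0.2968 K/W
Q = ΔT/ΣR = (395 °C − 32.3 °C)/0.2968 = 1220 W

Q = 1220 W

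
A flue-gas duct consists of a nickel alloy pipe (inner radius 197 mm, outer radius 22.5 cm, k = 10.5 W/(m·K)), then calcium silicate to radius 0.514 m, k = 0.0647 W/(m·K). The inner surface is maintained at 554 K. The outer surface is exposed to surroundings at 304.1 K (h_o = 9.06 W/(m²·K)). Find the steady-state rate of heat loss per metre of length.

Resistance network (inner→outer):
  R'_nickel alloy = ln(0.225/0.197)/(2πk) = 0.1329/(2π·10.5) = 0.002014 m·K/W
  R'_calcium silicate = ln(0.514/0.225)/(2πk) = 0.8261/(2π·0.0647) = 2.032 m·K/W
  R'_conv,out = 1/(2πr h) = 1/(2π·0.514·9.06) = 0.03418 m·K/W
ΣR = 0.002014 + 2.032 + 0.03418 = 2.068 m·K/W
Q' = ΔT/ΣR = (554 K − 304.1 K)/2.068 = 121 W/m

Q' = 121 W/m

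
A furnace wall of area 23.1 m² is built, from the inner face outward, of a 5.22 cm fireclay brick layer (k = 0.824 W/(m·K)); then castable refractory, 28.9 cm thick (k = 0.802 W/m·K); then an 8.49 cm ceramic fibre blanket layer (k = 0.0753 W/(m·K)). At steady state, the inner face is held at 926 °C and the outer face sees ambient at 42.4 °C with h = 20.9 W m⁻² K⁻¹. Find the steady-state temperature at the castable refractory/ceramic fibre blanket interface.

T = 692 °C

Series thermal resistances, inner to outer:
  R_fireclay brick = L/(kA) = 0.0522/(0.824·23.1) = 0.002742 K/W
  R_castable refractory = L/(kA) = 0.289/(0.802·23.1) = 0.01560 K/W
  R_ceramic fibre blanket = L/(kA) = 0.0849/(0.0753·23.1) = 0.04881 K/W
  R_conv,out = 1/(hA) = 1/(20.9·23.1) = 0.002071 K/W
ΣR = 0.002742 + 0.01560 + 0.04881 + 0.002071 = 0.06922 K/W
Q = ΔT/ΣR = (926 °C − 42.4 °C)/0.06922 = 12770 W
From the inner boundary to the castable refractory/ceramic fibre blanket interface, ΣR_partial = 0.01834 K/W.
T_interface = T_in − Q·ΣR_partial = 926 °C − (12770)(0.01834) = 692 °C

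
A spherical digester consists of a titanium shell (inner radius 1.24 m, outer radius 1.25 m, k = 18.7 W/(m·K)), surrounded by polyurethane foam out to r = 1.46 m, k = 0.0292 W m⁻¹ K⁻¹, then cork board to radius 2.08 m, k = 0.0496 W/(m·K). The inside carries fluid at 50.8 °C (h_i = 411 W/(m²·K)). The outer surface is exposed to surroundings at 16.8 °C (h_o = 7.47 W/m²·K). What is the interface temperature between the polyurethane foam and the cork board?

Resistance network (inner→outer):
  R_conv,in = 1/(4πr²h) = 1/(4π·1.24²·411) = 1.259×10^-4 K/W
  R_titanium = (1/1.24 − 1/1.25)/(4πk) = 0.006452/(4π·18.7) = 2.745×10^-5 K/W
  R_polyurethane foam = (1/1.25 − 1/1.46)/(4πk) = 0.1151/(4π·0.0292) = 0.3136 K/W
  R_cork board = (1/1.46 − 1/2.08)/(4πk) = 0.2042/(4π·0.0496) = 0.3276 K/W
  R_conv,out = 1/(4πr²h) = 1/(4π·2.08²·7.47) = 0.002462 K/W
ΣR = 1.259×10^-4 + 2.745×10^-5 + 0.3136 + 0.3276 + 0.002462 = 0.6438 K/W
Q = ΔT/ΣR = (50.8 °C − 16.8 °C)/0.6438 = 52.81 W
From the inner boundary to the polyurethane foam/cork board interface, ΣR_partial = 0.3138 K/W.
T_interface = T_in − Q·ΣR_partial = 50.8 °C − (52.81)(0.3138) = 34.2 °C

T = 34.2 °C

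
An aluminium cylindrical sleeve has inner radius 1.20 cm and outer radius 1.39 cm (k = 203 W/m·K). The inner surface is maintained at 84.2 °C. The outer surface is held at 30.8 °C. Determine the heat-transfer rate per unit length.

Q' = 2πk·ΔT/ln(r₂/r₁) = 2π × 203 × 53.4 / ln(0.0139/0.0120) = 4.63×10^5 W/m

Q' = 463 kW/m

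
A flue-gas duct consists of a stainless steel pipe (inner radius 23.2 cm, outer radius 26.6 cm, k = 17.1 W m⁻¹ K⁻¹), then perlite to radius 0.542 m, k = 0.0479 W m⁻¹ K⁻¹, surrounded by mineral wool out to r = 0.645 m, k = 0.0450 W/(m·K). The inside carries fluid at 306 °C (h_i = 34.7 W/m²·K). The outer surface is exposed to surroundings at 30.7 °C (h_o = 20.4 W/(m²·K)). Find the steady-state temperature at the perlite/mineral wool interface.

T = 88.0 °C

Treat each layer as a resistance in series:
  R'_conv,in = 1/(2πr h) = 1/(2π·0.232·34.7) = 0.01977 m·K/W
  R'_stainless steel = ln(0.266/0.232)/(2πk) = 0.1368/(2π·17.1) = 0.001273 m·K/W
  R'_perlite = ln(0.542/0.266)/(2πk) = 0.7118/(2π·0.0479) = 2.365 m·K/W
  R'_mineral wool = ln(0.645/0.542)/(2πk) = 0.1740/(2π·0.0450) = 0.6153 m·K/W
  R'_conv,out = 1/(2πr h) = 1/(2π·0.645·20.4) = 0.01210 m·K/W
ΣR = 0.01977 + 0.001273 + 2.365 + 0.6153 + 0.01210 = 3.013 m·K/W
Q' = ΔT/ΣR = (306 °C − 30.7 °C)/3.013 = 91.37 W/m
From the inner boundary to the perlite/mineral wool interface, ΣR_partial = 2.386 m·K/W.
T_interface = T_in − Q'·ΣR_partial = 306 °C − (91.37)(2.386) = 88.0 °C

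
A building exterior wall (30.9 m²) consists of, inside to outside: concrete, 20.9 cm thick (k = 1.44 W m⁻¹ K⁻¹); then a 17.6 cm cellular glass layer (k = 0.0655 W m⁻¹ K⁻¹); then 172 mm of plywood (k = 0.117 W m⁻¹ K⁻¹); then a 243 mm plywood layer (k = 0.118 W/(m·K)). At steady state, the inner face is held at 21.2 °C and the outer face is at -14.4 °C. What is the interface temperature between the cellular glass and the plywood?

T = 5.35 °C

Series thermal resistances, inner to outer:
  R_concrete = L/(kA) = 0.209/(1.44·30.9) = 0.004697 K/W
  R_cellular glass = L/(kA) = 0.176/(0.0655·30.9) = 0.08696 K/W
  R_plywood = L/(kA) = 0.172/(0.117·30.9) = 0.04758 K/W
  R_plywood = L/(kA) = 0.243/(0.118·30.9) = 0.06664 K/W
ΣR = 0.004697 + 0.08696 + 0.04758 + 0.06664 = 0.2059 K/W
Q = ΔT/ΣR = (21.2 °C − -14.4 °C)/0.2059 = 172.9 W
From the inner boundary to the cellular glass/plywood interface, ΣR_partial = 0.09166 K/W.
T_interface = T_in − Q·ΣR_partial = 21.2 °C − (172.9)(0.09166) = 5.35 °C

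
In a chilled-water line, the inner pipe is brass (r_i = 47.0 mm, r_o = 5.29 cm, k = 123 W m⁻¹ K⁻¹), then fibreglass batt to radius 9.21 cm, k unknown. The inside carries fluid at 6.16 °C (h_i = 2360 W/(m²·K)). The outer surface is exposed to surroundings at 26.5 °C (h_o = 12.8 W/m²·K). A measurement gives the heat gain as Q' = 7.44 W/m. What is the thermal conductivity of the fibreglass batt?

ΣR = ΔT/Q' = |6.16 − 26.5|/7.44 = 2.734 m·K/W
Known resistances:
  R'_conv,in = 1/(2πr h) = 1/(2π·0.0470·2360) = 0.001435 m·K/W
  R'_brass = ln(0.0529/0.0470)/(2πk) = 0.1183/(2π·123) = 1.530×10^-4 m·K/W
  R'_conv,out = 1/(2πr h) = 1/(2π·0.0921·12.8) = 0.1350 m·K/W
R_fibreglass batt = ΣR − ΣR_known = 2.734 − 0.1366 = 2.597 m·K/W
ln(r₂/r₁)/(2πk) = 2.597 ⇒ k = 0.5545/(2π·2.597) = 0.0340 W/m·K

k = 0.0340 W/m·K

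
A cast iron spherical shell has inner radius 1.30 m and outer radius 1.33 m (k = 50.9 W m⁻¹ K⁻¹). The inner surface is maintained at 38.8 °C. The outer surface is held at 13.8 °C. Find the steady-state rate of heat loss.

Q = 4πk·ΔT/(1/r₁ − 1/r₂) = 4π × 50.9 × 25 / (1/1.30 − 1/1.33) = 9.22×10^5 W

Q = 9.22×10^5 W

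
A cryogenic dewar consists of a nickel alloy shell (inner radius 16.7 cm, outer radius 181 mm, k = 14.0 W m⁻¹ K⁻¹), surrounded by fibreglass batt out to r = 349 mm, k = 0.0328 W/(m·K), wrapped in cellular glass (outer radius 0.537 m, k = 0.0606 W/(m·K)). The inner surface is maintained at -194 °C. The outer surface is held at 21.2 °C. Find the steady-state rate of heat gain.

Q = 27.7 W

Series thermal resistances, inner to outer:
  R_nickel alloy = (1/0.167 − 1/0.181)/(4πk) = 0.4632/(4π·14.0) = 0.002633 K/W
  R_fibreglass batt = (1/0.181 − 1/0.349)/(4πk) = 2.660/(4π·0.0328) = 6.452 K/W
  R_cellular glass = (1/0.349 − 1/0.537)/(4πk) = 1.003/(4π·0.0606) = 1.317 K/W
ΣR = 0.002633 + 6.452 + 1.317 = 7.772 K/W
Q = ΔT/ΣR = (-194 °C − 21.2 °C)/7.772 = -27.7 W
(Negative Q ⇒ heat flows inward; heat gain = 27.7 W.)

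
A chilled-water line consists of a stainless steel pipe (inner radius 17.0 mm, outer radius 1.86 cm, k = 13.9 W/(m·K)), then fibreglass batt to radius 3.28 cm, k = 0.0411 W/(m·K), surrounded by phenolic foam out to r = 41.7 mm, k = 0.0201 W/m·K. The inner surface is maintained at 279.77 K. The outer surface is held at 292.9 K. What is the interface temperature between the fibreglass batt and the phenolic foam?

Resistance network (inner→outer):
  R'_stainless steel = ln(0.0186/0.0170)/(2πk) = 0.08995/(2π·13.9) = 0.001030 m·K/W
  R'_fibreglass batt = ln(0.0328/0.0186)/(2πk) = 0.5673/(2π·0.0411) = 2.197 m·K/W
  R'_phenolic foam = ln(0.0417/0.0328)/(2πk) = 0.2401/(2π·0.0201) = 1.901 m·K/W
ΣR = 0.001030 + 2.197 + 1.901 = 4.099 m·K/W
Q' = ΔT/ΣR = (279.77 K − 292.9 K)/4.099 = -3.203 W/m
From the inner boundary to the fibreglass batt/phenolic foam interface, ΣR_partial = 2.198 m·K/W.
T_interface = T_in − Q'·ΣR_partial = 279.77 K − (-3.203)(2.198) = 286.8 K

T = 286.8 K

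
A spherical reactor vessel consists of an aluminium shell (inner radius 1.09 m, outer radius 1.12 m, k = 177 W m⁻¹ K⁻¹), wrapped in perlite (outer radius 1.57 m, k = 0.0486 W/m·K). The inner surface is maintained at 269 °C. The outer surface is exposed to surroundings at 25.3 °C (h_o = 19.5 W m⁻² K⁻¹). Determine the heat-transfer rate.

Series thermal resistances, inner to outer:
  R_aluminium = (1/1.09 − 1/1.12)/(4πk) = 0.02457/(4π·177) = 1.105×10^-5 K/W
  R_perlite = (1/1.12 − 1/1.57)/(4πk) = 0.2559/(4π·0.0486) = 0.4190 K/W
  R_conv,out = 1/(4πr²h) = 1/(4π·1.57²·19.5) = 0.001656 K/W
ΣR = 1.105×10^-5 + 0.4190 + 0.001656 = 0.4207 K/W
Q = ΔT/ΣR = (269 °C − 25.3 °C)/0.4207 = 579 W

Q = 579 W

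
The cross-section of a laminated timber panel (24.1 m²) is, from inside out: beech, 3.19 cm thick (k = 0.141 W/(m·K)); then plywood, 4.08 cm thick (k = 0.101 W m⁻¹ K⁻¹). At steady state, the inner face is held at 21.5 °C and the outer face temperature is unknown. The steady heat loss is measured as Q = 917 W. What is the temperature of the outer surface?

T_out = -2.48 °C

Series resistances:
  R_beech = L/(kA) = 0.0319/(0.141·24.1) = 0.009388 K/W
  R_plywood = L/(kA) = 0.0408/(0.101·24.1) = 0.01676 K/W
ΣR = 0.02615 K/W
ΔT = Q·ΣR = 917 × 0.02615 = 23.98 K
Heat flows outward, so T_out = T_in − ΔT = 21.5 − 23.98 = -2.48 °C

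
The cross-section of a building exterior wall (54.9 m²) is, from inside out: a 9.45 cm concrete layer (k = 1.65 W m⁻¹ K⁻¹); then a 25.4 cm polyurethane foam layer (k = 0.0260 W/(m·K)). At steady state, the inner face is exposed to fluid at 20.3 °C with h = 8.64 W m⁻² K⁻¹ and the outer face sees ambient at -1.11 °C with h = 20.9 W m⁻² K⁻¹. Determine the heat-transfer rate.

Resistance network (inner→outer):
  R_conv,in = 1/(hA) = 1/(8.64·54.9) = 0.002108 K/W
  R_concrete = L/(kA) = 0.0945/(1.65·54.9) = 0.001043 K/W
  R_polyurethane foam = L/(kA) = 0.254/(0.0260·54.9) = 0.1779 K/W
  R_conv,out = 1/(hA) = 1/(20.9·54.9) = 8.715×10^-4 K/W
ΣR = 0.002108 + 0.001043 + 0.1779 + 8.715×10^-4 = 0.1819 K/W
Q = ΔT/ΣR = (20.3 °C − -1.11 °C)/0.1819 = 118 W

Q = 118 W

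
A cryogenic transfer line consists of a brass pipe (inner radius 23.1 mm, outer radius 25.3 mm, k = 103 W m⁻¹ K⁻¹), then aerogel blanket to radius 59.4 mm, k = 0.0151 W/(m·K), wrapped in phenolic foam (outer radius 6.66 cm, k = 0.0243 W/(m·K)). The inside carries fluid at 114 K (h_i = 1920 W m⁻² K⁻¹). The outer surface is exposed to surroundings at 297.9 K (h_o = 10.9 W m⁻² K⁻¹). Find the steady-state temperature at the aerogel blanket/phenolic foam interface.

T = 280.0 K

Series thermal resistances, inner to outer:
  R'_conv,in = 1/(2πr h) = 1/(2π·0.0231·1920) = 0.003588 m·K/W
  R'_brass = ln(0.0253/0.0231)/(2πk) = 0.09097/(2π·103) = 1.406×10^-4 m·K/W
  R'_aerogel blanket = ln(0.0594/0.0253)/(2πk) = 0.8535/(2π·0.0151) = 8.996 m·K/W
  R'_phenolic foam = ln(0.0666/0.0594)/(2πk) = 0.1144/(2π·0.0243) = 0.7493 m·K/W
  R'_conv,out = 1/(2πr h) = 1/(2π·0.0666·10.9) = 0.2192 m·K/W
ΣR = 0.003588 + 1.406×10^-4 + 8.996 + 0.7493 + 0.2192 = 9.968 m·K/W
Q' = ΔT/ΣR = (114 K − 297.9 K)/9.968 = -18.45 W/m
From the inner boundary to the aerogel blanket/phenolic foam interface, ΣR_partial = 9.000 m·K/W.
T_interface = T_in − Q'·ΣR_partial = 114 K − (-18.45)(9.000) = 280.0 K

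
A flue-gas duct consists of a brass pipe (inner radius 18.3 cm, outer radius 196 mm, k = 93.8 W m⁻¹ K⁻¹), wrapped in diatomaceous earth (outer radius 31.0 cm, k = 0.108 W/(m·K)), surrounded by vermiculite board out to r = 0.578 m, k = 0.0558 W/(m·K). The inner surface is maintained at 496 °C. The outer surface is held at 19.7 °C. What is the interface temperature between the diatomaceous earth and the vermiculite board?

T = 365 °C

Resistance network (inner→outer):
  R'_brass = ln(0.196/0.183)/(2πk) = 0.06863/(2π·93.8) = 1.164×10^-4 m·K/W
  R'_diatomaceous earth = ln(0.310/0.196)/(2πk) = 0.4585/(2π·0.108) = 0.6756 m·K/W
  R'_vermiculite board = ln(0.578/0.310)/(2πk) = 0.6230/(2π·0.0558) = 1.777 m·K/W
ΣR = 1.164×10^-4 + 0.6756 + 1.777 = 2.453 m·K/W
Q' = ΔT/ΣR = (496 °C − 19.7 °C)/2.453 = 194.2 W/m
From the inner boundary to the diatomaceous earth/vermiculite board interface, ΣR_partial = 0.6757 m·K/W.
T_interface = T_in − Q'·ΣR_partial = 496 °C − (194.2)(0.6757) = 365 °C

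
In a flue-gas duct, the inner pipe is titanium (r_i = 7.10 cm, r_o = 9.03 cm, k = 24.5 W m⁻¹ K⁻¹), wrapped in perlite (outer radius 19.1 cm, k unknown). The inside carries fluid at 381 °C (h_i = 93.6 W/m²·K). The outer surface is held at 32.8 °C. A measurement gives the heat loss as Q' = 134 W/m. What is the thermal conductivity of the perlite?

ΣR = ΔT/Q' = |381 − 32.8|/134 = 2.599 m·K/W
Known resistances:
  R'_conv,in = 1/(2πr h) = 1/(2π·0.0710·93.6) = 0.02395 m·K/W
  R'_titanium = ln(0.0903/0.0710)/(2πk) = 0.2405/(2π·24.5) = 0.001562 m·K/W
R_perlite = ΣR − ΣR_known = 2.599 − 0.02551 = 2.573 m·K/W
ln(r₂/r₁)/(2πk) = 2.573 ⇒ k = 0.7491/(2π·2.573) = 0.0463 W/m·K

k = 0.0463 W/m·K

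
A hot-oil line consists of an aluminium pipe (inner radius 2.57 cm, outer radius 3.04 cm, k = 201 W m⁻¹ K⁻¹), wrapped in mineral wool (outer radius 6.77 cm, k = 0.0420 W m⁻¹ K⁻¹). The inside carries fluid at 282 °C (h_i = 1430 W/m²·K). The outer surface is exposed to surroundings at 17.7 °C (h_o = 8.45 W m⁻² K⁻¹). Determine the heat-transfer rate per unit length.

Q' = 79.7 W/m

Resistance network (inner→outer):
  R'_conv,in = 1/(2πr h) = 1/(2π·0.0257·1430) = 0.004331 m·K/W
  R'_aluminium = ln(0.0304/0.0257)/(2πk) = 0.1680/(2π·201) = 1.330×10^-4 m·K/W
  R'_mineral wool = ln(0.0677/0.0304)/(2πk) = 0.8006/(2π·0.0420) = 3.034 m·K/W
  R'_conv,out = 1/(2πr h) = 1/(2π·0.0677·8.45) = 0.2782 m·K/W
ΣR = 0.004331 + 1.330×10^-4 + 3.034 + 0.2782 = 3.317 m·K/W
Q' = ΔT/ΣR = (282 °C − 17.7 °C)/3.317 = 79.7 W/m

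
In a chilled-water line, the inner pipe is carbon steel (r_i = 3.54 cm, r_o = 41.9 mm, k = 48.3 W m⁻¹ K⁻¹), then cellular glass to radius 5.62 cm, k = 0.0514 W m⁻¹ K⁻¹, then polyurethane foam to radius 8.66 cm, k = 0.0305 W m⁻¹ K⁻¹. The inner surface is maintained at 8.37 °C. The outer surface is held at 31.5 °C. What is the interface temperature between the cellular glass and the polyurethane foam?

T = 15.0 °C

Series thermal resistances, inner to outer:
  R'_carbon steel = ln(0.0419/0.0354)/(2πk) = 0.1686/(2π·48.3) = 5.555×10^-4 m·K/W
  R'_cellular glass = ln(0.0562/0.0419)/(2πk) = 0.2936/(2π·0.0514) = 0.9092 m·K/W
  R'_polyurethane foam = ln(0.0866/0.0562)/(2πk) = 0.4324/(2π·0.0305) = 2.256 m·K/W
ΣR = 5.555×10^-4 + 0.9092 + 2.256 = 3.166 m·K/W
Q' = ΔT/ΣR = (8.37 °C − 31.5 °C)/3.166 = -7.306 W/m
From the inner boundary to the cellular glass/polyurethane foam interface, ΣR_partial = 0.9098 m·K/W.
T_interface = T_in − Q'·ΣR_partial = 8.37 °C − (-7.306)(0.9098) = 15.0 °C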